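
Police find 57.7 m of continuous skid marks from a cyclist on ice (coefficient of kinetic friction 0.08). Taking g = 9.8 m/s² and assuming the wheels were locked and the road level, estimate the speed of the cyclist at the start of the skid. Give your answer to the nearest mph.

Deceleration a = μg = 0.08 × 9.8 = 0.784 m/s².
v = √(2a·d) = √(2 × 0.784 × 57.7) = √90.474 = 9.5118 m/s.
= 9.5118 ÷ 0.44704 = 21.277 mph.

Initial speed ≈ 21 mph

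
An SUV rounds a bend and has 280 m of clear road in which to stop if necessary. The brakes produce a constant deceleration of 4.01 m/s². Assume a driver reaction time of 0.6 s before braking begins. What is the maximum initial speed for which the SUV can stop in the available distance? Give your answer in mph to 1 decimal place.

Maximum speed ≈ 100.8 mph

Stopping distance: v·t_r + v²/(2a) = 280 with t_r = 0.6 s and a = 4.010 m/s².
So v² + 4.812 v − 2245.60 = 0.
Positive root: v = −a·t_r + √((a·t_r)² + 2a·d) = −2.406 + √(5.789 + 2245.60) = 45.0428 m/s.
45.0428 m/s ÷ 0.44704 = 100.758 mph.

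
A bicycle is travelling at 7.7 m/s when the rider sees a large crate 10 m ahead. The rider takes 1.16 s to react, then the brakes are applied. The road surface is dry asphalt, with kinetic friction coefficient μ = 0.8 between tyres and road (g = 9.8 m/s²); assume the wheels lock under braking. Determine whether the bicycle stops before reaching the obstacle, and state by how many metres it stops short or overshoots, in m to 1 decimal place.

No — it overshoots by 2.7 m

a = μg = 0.8 × 9.8 = 7.840 m/s².
Reaction distance = 7.7000 × 1.16 = 8.932 m.
Braking distance = v²/(2a) = 59.290 / 15.680 = 3.781 m.
Total stopping distance = 8.932 + 3.781 = 12.713 m, vs 10 m available — it cannot stop in time and overshoots by 12.713 − 10 = 2.713 m.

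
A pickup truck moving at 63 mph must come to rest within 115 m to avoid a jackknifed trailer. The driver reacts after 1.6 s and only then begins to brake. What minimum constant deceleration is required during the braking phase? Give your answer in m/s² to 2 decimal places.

63 mph × 0.44704 = 28.1635 m/s.
Distance covered during reaction = 28.1635 × 1.6 = 45.062 m.
Distance available for braking: 115 − 45.062 = 69.938 m.
v² = 2a·d ⇒ a = v²/(2d) = 28.1635² / (2 × 69.938) = 793.183 / 139.876 = 5.6706 m/s².

Required deceleration ≈ 5.67 m/s²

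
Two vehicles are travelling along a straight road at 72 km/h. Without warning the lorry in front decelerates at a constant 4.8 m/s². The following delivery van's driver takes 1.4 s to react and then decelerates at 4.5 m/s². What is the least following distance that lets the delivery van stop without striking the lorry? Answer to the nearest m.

Minimum gap ≈ 31 m

72 km/h ÷ 3.6 = 20.0000 m/s.
Leader travels v²/(2a_L) = 400.000 / 9.600 = 41.667 m before stopping.
Follower covers v·t_r = 20.0000 × 1.4 = 28.000 m while reacting, then v²/(2a_F) = 400.000 / 9.000 = 44.444 m while braking, for a total of 28.000 + 44.444 = 72.444 m.
Since a_F ≤ a_L and the follower starts braking later, the follower is never slower than the leader, so the closest approach is when both have stopped.
Minimum gap = 72.444 − 41.667 = 30.777 m.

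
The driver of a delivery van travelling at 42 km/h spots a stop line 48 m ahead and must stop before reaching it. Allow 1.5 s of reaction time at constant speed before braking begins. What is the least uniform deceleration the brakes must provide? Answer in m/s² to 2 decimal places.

Required deceleration ≈ 2.23 m/s²

42 km/h ÷ 3.6 = 11.6667 m/s.
Distance covered during reaction = 11.6667 × 1.5 = 17.500 m.
Distance available for braking: 48 − 17.500 = 30.500 m.
v² = 2a·d ⇒ a = v²/(2d) = 11.6667² / (2 × 30.500) = 136.112 / 61.000 = 2.2313 m/s².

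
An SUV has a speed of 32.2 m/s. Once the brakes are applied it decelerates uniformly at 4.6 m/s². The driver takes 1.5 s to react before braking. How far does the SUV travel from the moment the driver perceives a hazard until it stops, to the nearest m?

Reaction distance = v·t_r = 32.2000 × 1.5 = 48.300 m.
Braking distance = v²/(2a) = 32.2000² / (2 × 4.600) = 1036.840 / 9.200 = 112.700 m.
Total = 48.300 + 112.700 = 161.000 m.

Total stopping distance ≈ 161 m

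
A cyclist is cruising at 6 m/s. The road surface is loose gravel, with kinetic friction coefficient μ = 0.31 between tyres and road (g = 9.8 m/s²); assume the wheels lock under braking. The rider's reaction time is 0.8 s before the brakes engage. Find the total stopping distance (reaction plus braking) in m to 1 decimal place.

a = μg = 0.31 × 9.8 = 3.038 m/s².
Reaction distance = v·t_r = 6.0000 × 0.8 = 4.800 m.
Braking distance = v²/(2a) = 6.0000² / (2 × 3.038) = 36.000 / 6.076 = 5.925 m.
Total = 4.800 + 5.925 = 10.725 m.

Total stopping distance ≈ 10.7 m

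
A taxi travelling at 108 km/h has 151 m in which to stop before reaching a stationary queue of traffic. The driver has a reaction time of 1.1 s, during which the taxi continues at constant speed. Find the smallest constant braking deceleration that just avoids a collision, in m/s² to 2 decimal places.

108 km/h ÷ 3.6 = 30.0000 m/s.
Distance covered during reaction = 30.0000 × 1.1 = 33.000 m.
Distance available for braking: 151 − 33.000 = 118.000 m.
v² = 2a·d ⇒ a = v²/(2d) = 30.0000² / (2 × 118.000) = 900.000 / 236.000 = 3.8136 m/s².

Required deceleration ≈ 3.81 m/s²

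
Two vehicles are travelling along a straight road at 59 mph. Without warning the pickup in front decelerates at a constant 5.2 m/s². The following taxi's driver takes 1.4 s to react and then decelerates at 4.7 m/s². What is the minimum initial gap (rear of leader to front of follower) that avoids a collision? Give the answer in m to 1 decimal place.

Minimum gap ≈ 44.0 m

59 mph × 0.44704 = 26.3754 m/s.
Leader travels v²/(2a_L) = 695.662 / 10.400 = 66.891 m before stopping.
Follower covers v·t_r = 26.3754 × 1.4 = 36.926 m while reacting, then v²/(2a_F) = 695.662 / 9.400 = 74.007 m while braking, for a total of 36.926 + 74.007 = 110.933 m.
Since a_F ≤ a_L and the follower starts braking later, the follower is never slower than the leader, so the closest approach is when both have stopped.
Minimum gap = 110.933 − 66.891 = 44.042 m.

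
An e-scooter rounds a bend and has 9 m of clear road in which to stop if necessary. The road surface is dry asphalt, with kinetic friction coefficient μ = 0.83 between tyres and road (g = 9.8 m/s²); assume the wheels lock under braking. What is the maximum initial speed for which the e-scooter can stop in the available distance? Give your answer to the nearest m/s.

a = μg = 0.83 × 9.8 = 8.134 m/s².
v²/(2a) = d ⇒ v = √(2 × 8.134 × 9) = √146.41 = 12.1000 m/s.

Maximum speed ≈ 12 m/s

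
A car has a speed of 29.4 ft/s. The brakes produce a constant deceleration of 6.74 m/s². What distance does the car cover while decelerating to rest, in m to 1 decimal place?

Braking distance ≈ 6.0 m

29.4 ft/s × 0.3048 = 8.9611 m/s.
Braking distance = v²/(2a) = 8.9611² / (2 × 6.740) = 80.301 / 13.480 = 5.957 m.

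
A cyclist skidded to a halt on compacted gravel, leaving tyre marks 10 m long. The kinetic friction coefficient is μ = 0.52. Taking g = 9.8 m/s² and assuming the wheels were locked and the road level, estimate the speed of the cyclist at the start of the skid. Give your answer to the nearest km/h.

Initial speed ≈ 36 km/h

Deceleration a = μg = 0.52 × 9.8 = 5.096 m/s².
v = √(2a·d) = √(2 × 5.096 × 10) = √101.920 = 10.0955 m/s.
= 10.0955 × 3.6 = 36.344 km/h.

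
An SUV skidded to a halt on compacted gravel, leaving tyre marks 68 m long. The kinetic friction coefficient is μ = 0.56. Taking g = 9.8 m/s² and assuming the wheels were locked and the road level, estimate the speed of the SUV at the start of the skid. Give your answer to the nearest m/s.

Initial speed ≈ 27 m/s

Deceleration a = μg = 0.56 × 9.8 = 5.488 m/s².
v = √(2a·d) = √(2 × 5.488 × 68) = √746.368 = 27.3197 m/s.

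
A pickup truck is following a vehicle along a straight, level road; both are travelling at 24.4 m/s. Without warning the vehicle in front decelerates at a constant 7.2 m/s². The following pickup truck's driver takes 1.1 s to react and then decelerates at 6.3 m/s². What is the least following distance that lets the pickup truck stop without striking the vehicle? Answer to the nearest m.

Leader travels v²/(2a_L) = 595.360 / 14.400 = 41.344 m before stopping.
Follower covers v·t_r = 24.4000 × 1.1 = 26.840 m while reacting, then v²/(2a_F) = 595.360 / 12.600 = 47.251 m while braking, for a total of 26.840 + 47.251 = 74.091 m.
Since a_F ≤ a_L and the follower starts braking later, the follower is never slower than the leader, so the closest approach is when both have stopped.
Minimum gap = 74.091 − 41.344 = 32.747 m.

Minimum gap ≈ 33 m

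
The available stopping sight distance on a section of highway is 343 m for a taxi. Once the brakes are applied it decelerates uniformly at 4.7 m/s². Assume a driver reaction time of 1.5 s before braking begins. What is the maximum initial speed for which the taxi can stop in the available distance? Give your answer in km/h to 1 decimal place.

Maximum speed ≈ 180.6 km/h

Stopping distance: v·t_r + v²/(2a) = 343 with t_r = 1.5 s and a = 4.700 m/s².
So v² + 14.100 v − 3224.20 = 0.
Positive root: v = −a·t_r + √((a·t_r)² + 2a·d) = −7.050 + √(49.703 + 3224.20) = 50.1680 m/s.
50.1680 m/s × 3.6 = 180.605 km/h.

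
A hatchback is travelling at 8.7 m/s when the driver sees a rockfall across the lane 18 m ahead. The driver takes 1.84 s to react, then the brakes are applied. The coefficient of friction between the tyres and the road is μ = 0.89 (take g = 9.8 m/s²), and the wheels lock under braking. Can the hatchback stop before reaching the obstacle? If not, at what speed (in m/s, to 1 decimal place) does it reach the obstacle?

a = μg = 0.89 × 9.8 = 8.722 m/s².
Reaction distance = 8.7000 × 1.84 = 16.008 m.
Braking distance needed to stop: v²/(2a) = 75.690 / 17.444 = 4.339 m, so total needed = 16.008 + 4.339 = 20.347 m > 18 m — it cannot stop.
Distance remaining when braking begins: 18 − 16.008 = 1.992 m.
v² = v₀² − 2a·d = 75.690 − 2 × 8.722 × 1.992 = 40.942 m²/s².
v = √40.942 = 6.399 m/s.

No — it strikes the obstacle at 6.4 m/s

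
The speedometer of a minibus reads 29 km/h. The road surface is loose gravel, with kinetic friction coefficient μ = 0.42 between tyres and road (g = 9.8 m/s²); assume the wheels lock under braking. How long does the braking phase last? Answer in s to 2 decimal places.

29 km/h ÷ 3.6 = 8.0556 m/s.
a = μg = 0.42 × 9.8 = 4.116 m/s².
Braking time = v/a = 8.0556 / 4.116 = 1.957 s.

Braking time ≈ 1.96 s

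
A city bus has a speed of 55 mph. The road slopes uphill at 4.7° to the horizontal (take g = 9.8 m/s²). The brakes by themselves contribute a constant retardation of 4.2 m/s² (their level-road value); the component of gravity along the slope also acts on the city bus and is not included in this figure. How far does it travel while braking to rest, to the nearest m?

55 mph × 0.44704 = 24.5872 m/s.
Gravity along the uphill slope adds to the braking deceleration: a_eff = 4.200 + 9.8·sin 4.7° = 4.200 + 0.803 = 5.003 m/s².
Braking distance = v²/(2a) = 24.5872² / (2 × 5.003) = 604.530 / 10.006 = 60.417 m.

Braking distance ≈ 60 m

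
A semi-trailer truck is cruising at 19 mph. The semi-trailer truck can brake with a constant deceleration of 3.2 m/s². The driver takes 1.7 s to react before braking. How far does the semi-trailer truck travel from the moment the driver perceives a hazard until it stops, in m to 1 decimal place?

Total stopping distance ≈ 25.7 m

19 mph × 0.44704 = 8.4938 m/s.
Reaction distance = v·t_r = 8.4938 × 1.7 = 14.439 m.
Braking distance = v²/(2a) = 8.4938² / (2 × 3.200) = 72.145 / 6.400 = 11.273 m.
Total = 14.439 + 11.273 = 25.712 m.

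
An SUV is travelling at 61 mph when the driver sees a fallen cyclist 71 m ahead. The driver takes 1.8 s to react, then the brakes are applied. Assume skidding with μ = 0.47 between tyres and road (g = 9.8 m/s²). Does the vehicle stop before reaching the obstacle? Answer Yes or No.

61 mph × 0.44704 = 27.2694 m/s.
a = μg = 0.47 × 9.8 = 4.606 m/s².
Reaction distance = 27.2694 × 1.8 = 49.085 m.
Braking distance = v²/(2a) = 743.620 / 9.212 = 80.723 m.
Total stopping distance = 49.085 + 80.723 = 129.808 m, vs 71 m available — it cannot stop in time and overshoots by 129.808 − 71 = 58.808 m.

No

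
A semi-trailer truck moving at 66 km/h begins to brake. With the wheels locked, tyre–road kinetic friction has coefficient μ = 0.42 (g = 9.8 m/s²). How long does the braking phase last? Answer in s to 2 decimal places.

Braking time ≈ 4.45 s

66 km/h ÷ 3.6 = 18.3333 m/s.
a = μg = 0.42 × 9.8 = 4.116 m/s².
Braking time = v/a = 18.3333 / 4.116 = 4.454 s.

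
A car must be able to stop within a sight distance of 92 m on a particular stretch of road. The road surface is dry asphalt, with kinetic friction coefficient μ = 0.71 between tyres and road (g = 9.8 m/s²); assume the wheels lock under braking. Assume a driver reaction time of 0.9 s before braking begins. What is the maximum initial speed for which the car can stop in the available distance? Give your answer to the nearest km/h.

a = μg = 0.71 × 9.8 = 6.958 m/s².
Stopping distance: v·t_r + v²/(2a) = 92 with t_r = 0.9 s and a = 6.958 m/s².
So v² + 12.524 v − 1280.27 = 0.
Positive root: v = −a·t_r + √((a·t_r)² + 2a·d) = −6.262 + √(39.213 + 1280.27) = 30.0627 m/s.
30.0627 m/s × 3.6 = 108.226 km/h.

Maximum speed ≈ 108 km/h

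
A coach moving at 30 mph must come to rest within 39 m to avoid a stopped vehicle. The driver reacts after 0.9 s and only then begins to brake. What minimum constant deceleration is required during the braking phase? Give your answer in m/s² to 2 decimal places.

30 mph × 0.44704 = 13.4112 m/s.
Distance covered during reaction = 13.4112 × 0.9 = 12.070 m.
Distance available for braking: 39 − 12.070 = 26.930 m.
v² = 2a·d ⇒ a = v²/(2d) = 13.4112² / (2 × 26.930) = 179.860 / 53.860 = 3.3394 m/s².

Required deceleration ≈ 3.34 m/s²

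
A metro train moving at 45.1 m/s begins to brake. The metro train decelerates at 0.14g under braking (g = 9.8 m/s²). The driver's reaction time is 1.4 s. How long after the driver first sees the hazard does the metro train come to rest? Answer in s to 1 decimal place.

Total time ≈ 34.3 s

a = 0.14 × 9.8 = 1.372 m/s².
Braking time = v/a = 45.1000 / 1.372 = 32.872 s.
Total = 1.4 + 32.872 = 34.272 s.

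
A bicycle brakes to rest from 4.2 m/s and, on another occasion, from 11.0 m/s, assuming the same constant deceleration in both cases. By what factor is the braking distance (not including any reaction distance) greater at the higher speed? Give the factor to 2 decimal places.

Braking distance d = v²/(2a), so with a fixed, d ∝ v².
Factor = (11.0/4.2)² = 2.6190² = 6.8592.

Factor ≈ 6.86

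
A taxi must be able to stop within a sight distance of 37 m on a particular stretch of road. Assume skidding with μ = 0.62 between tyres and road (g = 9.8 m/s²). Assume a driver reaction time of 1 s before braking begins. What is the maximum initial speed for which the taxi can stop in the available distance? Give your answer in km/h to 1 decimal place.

a = μg = 0.62 × 9.8 = 6.076 m/s².
Stopping distance: v·t_r + v²/(2a) = 37 with t_r = 1 s and a = 6.076 m/s².
So v² + 12.152 v − 449.62 = 0.
Positive root: v = −a·t_r + √((a·t_r)² + 2a·d) = −6.076 + √(36.918 + 449.62) = 15.9816 m/s.
15.9816 m/s × 3.6 = 57.534 km/h.

Maximum speed ≈ 57.5 km/h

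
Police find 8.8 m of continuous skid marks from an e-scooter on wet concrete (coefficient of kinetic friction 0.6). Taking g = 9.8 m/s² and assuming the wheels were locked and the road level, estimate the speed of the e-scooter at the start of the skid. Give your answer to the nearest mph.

Initial speed ≈ 23 mph

Deceleration a = μg = 0.6 × 9.8 = 5.880 m/s².
v = √(2a·d) = √(2 × 5.880 × 8.8) = √103.488 = 10.1729 m/s.
= 10.1729 ÷ 0.44704 = 22.756 mph.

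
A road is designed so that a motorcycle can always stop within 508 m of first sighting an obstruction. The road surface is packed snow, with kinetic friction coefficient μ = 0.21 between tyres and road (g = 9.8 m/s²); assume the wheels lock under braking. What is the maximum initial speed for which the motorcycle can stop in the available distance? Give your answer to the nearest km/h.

Maximum speed ≈ 165 km/h

a = μg = 0.21 × 9.8 = 2.058 m/s².
v²/(2a) = d ⇒ v = √(2 × 2.058 × 508) = √2090.93 = 45.7267 m/s.
45.7267 m/s × 3.6 = 164.616 km/h.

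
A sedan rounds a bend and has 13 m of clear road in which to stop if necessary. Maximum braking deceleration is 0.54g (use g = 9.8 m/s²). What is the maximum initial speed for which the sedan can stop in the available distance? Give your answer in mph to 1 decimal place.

a = 0.54 × 9.8 = 5.292 m/s².
v²/(2a) = d ⇒ v = √(2 × 5.292 × 13) = √137.59 = 11.7299 m/s.
11.7299 m/s ÷ 0.44704 = 26.239 mph.

Maximum speed ≈ 26.2 mph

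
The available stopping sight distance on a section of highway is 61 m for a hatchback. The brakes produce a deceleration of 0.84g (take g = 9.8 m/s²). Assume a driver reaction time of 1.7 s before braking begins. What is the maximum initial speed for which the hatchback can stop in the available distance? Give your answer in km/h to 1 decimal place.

a = 0.84 × 9.8 = 8.232 m/s².
Stopping distance: v·t_r + v²/(2a) = 61 with t_r = 1.7 s and a = 8.232 m/s².
So v² + 27.989 v − 1004.30 = 0.
Positive root: v = −a·t_r + √((a·t_r)² + 2a·d) = −13.994 + √(195.832 + 1004.30) = 20.6489 m/s.
20.6489 m/s × 3.6 = 74.336 km/h.

Maximum speed ≈ 74.3 km/h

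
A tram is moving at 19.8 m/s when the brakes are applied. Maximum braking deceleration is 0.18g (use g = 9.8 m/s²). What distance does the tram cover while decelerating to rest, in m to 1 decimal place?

Braking distance ≈ 111.1 m

a = 0.18 × 9.8 = 1.764 m/s².
Braking distance = v²/(2a) = 19.8000² / (2 × 1.764) = 392.040 / 3.528 = 111.122 m.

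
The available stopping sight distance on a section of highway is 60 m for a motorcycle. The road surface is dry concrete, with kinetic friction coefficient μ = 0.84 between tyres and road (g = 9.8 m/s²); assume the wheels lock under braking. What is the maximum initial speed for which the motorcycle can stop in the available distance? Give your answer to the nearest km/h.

a = μg = 0.84 × 9.8 = 8.232 m/s².
v²/(2a) = d ⇒ v = √(2 × 8.232 × 60) = √987.84 = 31.4299 m/s.
31.4299 m/s × 3.6 = 113.148 km/h.

Maximum speed ≈ 113 km/h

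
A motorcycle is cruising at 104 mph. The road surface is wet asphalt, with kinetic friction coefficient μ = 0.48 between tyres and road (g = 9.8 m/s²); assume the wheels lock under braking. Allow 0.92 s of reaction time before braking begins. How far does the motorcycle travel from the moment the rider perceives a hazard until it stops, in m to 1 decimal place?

104 mph × 0.44704 = 46.4922 m/s.
a = μg = 0.48 × 9.8 = 4.704 m/s².
Reaction distance = v·t_r = 46.4922 × 0.92 = 42.773 m.
Braking distance = v²/(2a) = 46.4922² / (2 × 4.704) = 2161.525 / 9.408 = 229.754 m.
Total = 42.773 + 229.754 = 272.527 m.

Total stopping distance ≈ 272.5 m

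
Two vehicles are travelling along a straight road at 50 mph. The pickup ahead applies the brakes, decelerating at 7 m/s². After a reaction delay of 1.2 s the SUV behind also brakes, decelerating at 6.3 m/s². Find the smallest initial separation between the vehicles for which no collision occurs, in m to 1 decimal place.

50 mph × 0.44704 = 22.3520 m/s.
Leader travels v²/(2a_L) = 499.612 / 14.000 = 35.687 m before stopping.
Follower covers v·t_r = 22.3520 × 1.2 = 26.822 m while reacting, then v²/(2a_F) = 499.612 / 12.600 = 39.652 m while braking, for a total of 26.822 + 39.652 = 66.474 m.
Since a_F ≤ a_L and the follower starts braking later, the follower is never slower than the leader, so the closest approach is when both have stopped.
Minimum gap = 66.474 − 35.687 = 30.787 m.

Minimum gap ≈ 30.8 m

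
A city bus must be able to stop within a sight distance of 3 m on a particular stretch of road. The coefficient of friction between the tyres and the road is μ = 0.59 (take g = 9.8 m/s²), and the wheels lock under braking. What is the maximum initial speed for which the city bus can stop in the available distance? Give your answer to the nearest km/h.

a = μg = 0.59 × 9.8 = 5.782 m/s².
v²/(2a) = d ⇒ v = √(2 × 5.782 × 3) = √34.69 = 5.8898 m/s.
5.8898 m/s × 3.6 = 21.203 km/h.

Maximum speed ≈ 21 km/h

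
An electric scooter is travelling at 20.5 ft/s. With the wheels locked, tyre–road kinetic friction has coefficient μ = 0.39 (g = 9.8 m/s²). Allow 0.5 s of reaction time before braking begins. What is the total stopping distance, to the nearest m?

Total stopping distance ≈ 8 m

20.5 ft/s × 0.3048 = 6.2484 m/s.
a = μg = 0.39 × 9.8 = 3.822 m/s².
Reaction distance = v·t_r = 6.2484 × 0.5 = 3.124 m.
Braking distance = v²/(2a) = 6.2484² / (2 × 3.822) = 39.043 / 7.644 = 5.108 m.
Total = 3.124 + 5.108 = 8.232 m.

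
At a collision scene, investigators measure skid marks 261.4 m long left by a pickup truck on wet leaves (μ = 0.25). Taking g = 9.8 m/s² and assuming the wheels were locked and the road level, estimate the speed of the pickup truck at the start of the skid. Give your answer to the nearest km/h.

Initial speed ≈ 129 km/h

Deceleration a = μg = 0.25 × 9.8 = 2.450 m/s².
v = √(2a·d) = √(2 × 2.450 × 261.4) = √1280.860 = 35.7891 m/s.
= 35.7891 × 3.6 = 128.841 km/h.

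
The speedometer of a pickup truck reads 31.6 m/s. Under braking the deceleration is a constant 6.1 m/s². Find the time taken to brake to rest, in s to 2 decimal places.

Braking time = v/a = 31.6000 / 6.100 = 5.180 s.

Braking time ≈ 5.18 s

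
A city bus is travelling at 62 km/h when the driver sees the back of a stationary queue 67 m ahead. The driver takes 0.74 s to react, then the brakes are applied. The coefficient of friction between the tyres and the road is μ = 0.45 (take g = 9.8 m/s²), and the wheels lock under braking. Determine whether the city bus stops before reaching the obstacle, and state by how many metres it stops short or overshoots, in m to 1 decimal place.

Yes — it stops 20.6 m short of the obstacle

62 km/h ÷ 3.6 = 17.2222 m/s.
a = μg = 0.45 × 9.8 = 4.410 m/s².
Reaction distance = 17.2222 × 0.74 = 12.744 m.
Braking distance = v²/(2a) = 296.604 / 8.820 = 33.629 m.
Total stopping distance = 12.744 + 33.629 = 46.373 m, vs 67 m available — it stops with 67 − 46.373 = 20.627 m to spare.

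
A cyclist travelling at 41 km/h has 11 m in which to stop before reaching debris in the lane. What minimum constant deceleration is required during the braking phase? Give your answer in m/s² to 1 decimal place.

Required deceleration ≈ 5.9 m/s²

41 km/h ÷ 3.6 = 11.3889 m/s.
v² = 2a·d ⇒ a = v²/(2d) = 11.3889² / (2 × 11.000) = 129.707 / 22.000 = 5.8958 m/s².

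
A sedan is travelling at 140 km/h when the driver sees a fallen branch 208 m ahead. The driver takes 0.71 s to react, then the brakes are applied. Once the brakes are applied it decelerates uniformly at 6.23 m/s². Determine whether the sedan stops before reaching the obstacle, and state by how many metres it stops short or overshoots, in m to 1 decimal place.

140 km/h ÷ 3.6 = 38.8889 m/s.
Reaction distance = 38.8889 × 0.71 = 27.611 m.
Braking distance = v²/(2a) = 1512.347 / 12.460 = 121.376 m.
Total stopping distance = 27.611 + 121.376 = 148.987 m, vs 208 m available — it stops with 208 − 148.987 = 59.013 m to spare.

Yes — it stops 59.0 m short of the obstacle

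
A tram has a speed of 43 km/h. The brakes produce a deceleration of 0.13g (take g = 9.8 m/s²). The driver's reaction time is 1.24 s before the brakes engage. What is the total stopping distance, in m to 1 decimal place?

Total stopping distance ≈ 70.8 m

43 km/h ÷ 3.6 = 11.9444 m/s.
a = 0.13 × 9.8 = 1.274 m/s².
Reaction distance = v·t_r = 11.9444 × 1.24 = 14.811 m.
Braking distance = v²/(2a) = 11.9444² / (2 × 1.274) = 142.669 / 2.548 = 55.993 m.
Total = 14.811 + 55.993 = 70.804 m.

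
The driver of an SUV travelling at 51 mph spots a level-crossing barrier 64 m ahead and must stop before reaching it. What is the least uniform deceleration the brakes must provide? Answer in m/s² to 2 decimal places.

51 mph × 0.44704 = 22.7990 m/s.
v² = 2a·d ⇒ a = v²/(2d) = 22.7990² / (2 × 64.000) = 519.794 / 128.000 = 4.0609 m/s².

Required deceleration ≈ 4.06 m/s²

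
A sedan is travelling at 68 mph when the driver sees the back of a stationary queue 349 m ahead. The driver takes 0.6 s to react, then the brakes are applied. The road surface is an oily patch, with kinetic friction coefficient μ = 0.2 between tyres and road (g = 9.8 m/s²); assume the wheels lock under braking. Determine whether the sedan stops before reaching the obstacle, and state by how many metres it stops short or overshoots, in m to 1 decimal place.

68 mph × 0.44704 = 30.3987 m/s.
a = μg = 0.2 × 9.8 = 1.960 m/s².
Reaction distance = 30.3987 × 0.6 = 18.239 m.
Braking distance = v²/(2a) = 924.081 / 3.920 = 235.735 m.
Total stopping distance = 18.239 + 235.735 = 253.974 m, vs 349 m available — it stops with 349 − 253.974 = 95.026 m to spare.

Yes — it stops 95.0 m short of the obstacle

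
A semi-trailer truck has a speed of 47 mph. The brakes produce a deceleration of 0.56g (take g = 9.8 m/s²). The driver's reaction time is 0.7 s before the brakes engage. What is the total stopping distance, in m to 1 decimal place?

47 mph × 0.44704 = 21.0109 m/s.
a = 0.56 × 9.8 = 5.488 m/s².
Reaction distance = v·t_r = 21.0109 × 0.7 = 14.708 m.
Braking distance = v²/(2a) = 21.0109² / (2 × 5.488) = 441.458 / 10.976 = 40.220 m.
Total = 14.708 + 40.220 = 54.928 m.

Total stopping distance ≈ 54.9 m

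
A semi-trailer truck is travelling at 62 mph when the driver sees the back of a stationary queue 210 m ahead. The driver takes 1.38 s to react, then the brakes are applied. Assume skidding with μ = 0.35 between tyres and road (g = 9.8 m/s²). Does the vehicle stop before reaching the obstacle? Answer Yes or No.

Yes

62 mph × 0.44704 = 27.7165 m/s.
a = μg = 0.35 × 9.8 = 3.430 m/s².
Reaction distance = 27.7165 × 1.38 = 38.249 m.
Braking distance = v²/(2a) = 768.204 / 6.860 = 111.983 m.
Total stopping distance = 38.249 + 111.983 = 150.232 m, vs 210 m available — it stops with 210 − 150.232 = 59.768 m to spare.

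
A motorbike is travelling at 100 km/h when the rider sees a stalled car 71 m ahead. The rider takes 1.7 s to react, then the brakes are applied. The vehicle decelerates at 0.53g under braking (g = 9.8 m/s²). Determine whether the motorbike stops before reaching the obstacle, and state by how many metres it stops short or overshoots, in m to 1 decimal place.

100 km/h ÷ 3.6 = 27.7778 m/s.
a = 0.53 × 9.8 = 5.194 m/s².
Reaction distance = 27.7778 × 1.7 = 47.222 m.
Braking distance = v²/(2a) = 771.606 / 10.388 = 74.279 m.
Total stopping distance = 47.222 + 74.279 = 121.501 m, vs 71 m available — it cannot stop in time and overshoots by 121.501 − 71 = 50.501 m.

No — it overshoots by 50.5 m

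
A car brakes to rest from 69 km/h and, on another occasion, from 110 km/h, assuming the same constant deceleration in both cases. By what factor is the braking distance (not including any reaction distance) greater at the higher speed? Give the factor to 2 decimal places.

Braking distance d = v²/(2a), so with a fixed, d ∝ v².
Factor = (110/69)² = 1.5942² = 2.5415.

Factor ≈ 2.54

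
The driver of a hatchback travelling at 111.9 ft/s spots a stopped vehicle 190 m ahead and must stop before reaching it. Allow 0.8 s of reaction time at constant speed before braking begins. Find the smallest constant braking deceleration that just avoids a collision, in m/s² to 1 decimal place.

Required deceleration ≈ 3.6 m/s²

111.9 ft/s × 0.3048 = 34.1071 m/s.
Distance covered during reaction = 34.1071 × 0.8 = 27.286 m.
Distance available for braking: 190 − 27.286 = 162.714 m.
v² = 2a·d ⇒ a = v²/(2d) = 34.1071² / (2 × 162.714) = 1163.294 / 325.428 = 3.5747 m/s².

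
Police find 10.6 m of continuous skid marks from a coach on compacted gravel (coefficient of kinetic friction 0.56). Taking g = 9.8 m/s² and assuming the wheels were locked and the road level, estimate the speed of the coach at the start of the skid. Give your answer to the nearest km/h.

Initial speed ≈ 39 km/h

Deceleration a = μg = 0.56 × 9.8 = 5.488 m/s².
v = √(2a·d) = √(2 × 5.488 × 10.6) = √116.346 = 10.7864 m/s.
= 10.7864 × 3.6 = 38.831 km/h.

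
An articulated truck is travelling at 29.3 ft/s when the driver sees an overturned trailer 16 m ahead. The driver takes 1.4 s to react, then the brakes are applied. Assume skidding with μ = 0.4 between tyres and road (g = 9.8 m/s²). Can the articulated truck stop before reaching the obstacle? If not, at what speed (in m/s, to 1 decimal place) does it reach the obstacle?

No — it strikes the obstacle at 7.2 m/s

29.3 ft/s × 0.3048 = 8.9306 m/s.
a = μg = 0.4 × 9.8 = 3.920 m/s².
Reaction distance = 8.9306 × 1.4 = 12.503 m.
Braking distance needed to stop: v²/(2a) = 79.756 / 7.840 = 10.173 m, so total needed = 12.503 + 10.173 = 22.676 m > 16 m — it cannot stop.
Distance remaining when braking begins: 16 − 12.503 = 3.497 m.
v² = v₀² − 2a·d = 79.756 − 2 × 3.920 × 3.497 = 52.340 m²/s².
v = √52.340 = 7.235 m/s.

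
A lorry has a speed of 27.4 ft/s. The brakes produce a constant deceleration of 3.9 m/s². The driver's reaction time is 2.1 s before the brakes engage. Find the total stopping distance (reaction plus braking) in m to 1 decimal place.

27.4 ft/s × 0.3048 = 8.3515 m/s.
Reaction distance = v·t_r = 8.3515 × 2.1 = 17.538 m.
Braking distance = v²/(2a) = 8.3515² / (2 × 3.900) = 69.748 / 7.800 = 8.942 m.
Total = 17.538 + 8.942 = 26.480 m.

Total stopping distance ≈ 26.5 m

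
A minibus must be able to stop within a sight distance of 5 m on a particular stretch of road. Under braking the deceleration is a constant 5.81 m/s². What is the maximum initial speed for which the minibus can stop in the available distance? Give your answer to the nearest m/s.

v²/(2a) = d ⇒ v = √(2 × 5.810 × 5) = √58.10 = 7.6223 m/s.

Maximum speed ≈ 8 m/s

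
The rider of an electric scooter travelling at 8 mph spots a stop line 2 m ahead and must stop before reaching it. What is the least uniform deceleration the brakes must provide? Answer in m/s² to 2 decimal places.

Required deceleration ≈ 3.20 m/s²

8 mph × 0.44704 = 3.5763 m/s.
v² = 2a·d ⇒ a = v²/(2d) = 3.5763² / (2 × 2.000) = 12.790 / 4.000 = 3.1975 m/s².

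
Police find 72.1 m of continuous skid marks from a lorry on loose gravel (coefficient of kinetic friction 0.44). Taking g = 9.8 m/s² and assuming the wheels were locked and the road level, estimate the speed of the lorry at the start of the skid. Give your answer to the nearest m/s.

Deceleration a = μg = 0.44 × 9.8 = 4.312 m/s².
v = √(2a·d) = √(2 × 4.312 × 72.1) = √621.790 = 24.9357 m/s.

Initial speed ≈ 25 m/s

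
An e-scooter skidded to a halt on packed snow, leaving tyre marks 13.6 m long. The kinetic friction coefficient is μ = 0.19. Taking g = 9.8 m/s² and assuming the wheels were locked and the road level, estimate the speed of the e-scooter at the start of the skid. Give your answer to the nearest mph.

Deceleration a = μg = 0.19 × 9.8 = 1.862 m/s².
v = √(2a·d) = √(2 × 1.862 × 13.6) = √50.646 = 7.1166 m/s.
= 7.1166 ÷ 0.44704 = 15.919 mph.

Initial speed ≈ 16 mph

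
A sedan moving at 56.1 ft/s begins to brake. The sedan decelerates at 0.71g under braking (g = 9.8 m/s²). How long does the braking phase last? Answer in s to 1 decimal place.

Braking time ≈ 2.5 s

56.1 ft/s × 0.3048 = 17.0993 m/s.
a = 0.71 × 9.8 = 6.958 m/s².
Braking time = v/a = 17.0993 / 6.958 = 2.458 s.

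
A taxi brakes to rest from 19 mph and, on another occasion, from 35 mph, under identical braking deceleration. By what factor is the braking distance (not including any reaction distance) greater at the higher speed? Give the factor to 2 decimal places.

Braking distance d = v²/(2a), so with a fixed, d ∝ v².
Factor = (35/19)² = 1.8421² = 3.3933.

Factor ≈ 3.39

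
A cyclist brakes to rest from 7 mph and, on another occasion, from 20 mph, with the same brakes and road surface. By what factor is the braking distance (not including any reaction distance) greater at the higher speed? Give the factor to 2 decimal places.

Braking distance d = v²/(2a), so with a fixed, d ∝ v².
Factor = (20/7)² = 2.8571² = 8.1630.

Factor ≈ 8.16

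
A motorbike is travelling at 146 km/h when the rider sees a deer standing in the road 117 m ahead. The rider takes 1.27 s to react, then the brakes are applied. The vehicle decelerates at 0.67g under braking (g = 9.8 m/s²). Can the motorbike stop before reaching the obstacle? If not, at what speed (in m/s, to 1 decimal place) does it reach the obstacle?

No — it strikes the obstacle at 28.0 m/s

146 km/h ÷ 3.6 = 40.5556 m/s.
a = 0.67 × 9.8 = 6.566 m/s².
Reaction distance = 40.5556 × 1.27 = 51.506 m.
Braking distance needed to stop: v²/(2a) = 1644.757 / 13.132 = 125.248 m, so total needed = 51.506 + 125.248 = 176.754 m > 117 m — it cannot stop.
Distance remaining when braking begins: 117 − 51.506 = 65.494 m.
v² = v₀² − 2a·d = 1644.757 − 2 × 6.566 × 65.494 = 784.690 m²/s².
v = √784.690 = 28.012 m/s.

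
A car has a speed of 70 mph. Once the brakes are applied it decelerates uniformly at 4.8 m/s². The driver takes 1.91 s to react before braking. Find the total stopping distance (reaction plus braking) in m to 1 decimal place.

70 mph × 0.44704 = 31.2928 m/s.
Reaction distance = v·t_r = 31.2928 × 1.91 = 59.769 m.
Braking distance = v²/(2a) = 31.2928² / (2 × 4.800) = 979.239 / 9.600 = 102.004 m.
Total = 59.769 + 102.004 = 161.773 m.

Total stopping distance ≈ 161.8 m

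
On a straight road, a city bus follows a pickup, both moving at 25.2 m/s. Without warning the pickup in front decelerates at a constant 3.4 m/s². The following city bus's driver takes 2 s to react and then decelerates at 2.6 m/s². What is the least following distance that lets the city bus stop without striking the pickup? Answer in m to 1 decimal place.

Leader travels v²/(2a_L) = 635.040 / 6.800 = 93.388 m before stopping.
Follower covers v·t_r = 25.2000 × 2 = 50.400 m while reacting, then v²/(2a_F) = 635.040 / 5.200 = 122.123 m while braking, for a total of 50.400 + 122.123 = 172.523 m.
Since a_F ≤ a_L and the follower starts braking later, the follower is never slower than the leader, so the closest approach is when both have stopped.
Minimum gap = 172.523 − 93.388 = 79.135 m.

Minimum gap ≈ 79.1 m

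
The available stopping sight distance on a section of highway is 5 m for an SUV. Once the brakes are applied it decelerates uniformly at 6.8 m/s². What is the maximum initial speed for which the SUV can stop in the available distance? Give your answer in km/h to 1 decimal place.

v²/(2a) = d ⇒ v = √(2 × 6.800 × 5) = √68.00 = 8.2462 m/s.
8.2462 m/s × 3.6 = 29.686 km/h.

Maximum speed ≈ 29.7 km/h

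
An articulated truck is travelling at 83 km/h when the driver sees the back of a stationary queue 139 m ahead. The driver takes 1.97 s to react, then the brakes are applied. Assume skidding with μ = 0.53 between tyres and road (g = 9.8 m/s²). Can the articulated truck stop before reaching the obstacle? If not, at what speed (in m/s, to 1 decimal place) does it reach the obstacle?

Yes — it stops about 42.4 m short of the obstacle, so it never reaches it

83 km/h ÷ 3.6 = 23.0556 m/s.
a = μg = 0.53 × 9.8 = 5.194 m/s².
Reaction distance = 23.0556 × 1.97 = 45.420 m.
Braking distance = v²/(2a) = 531.561 / 10.388 = 51.171 m.
Total stopping distance = 45.420 + 51.171 = 96.591 m, vs 139 m available — it stops with 139 − 96.591 = 42.409 m to spare.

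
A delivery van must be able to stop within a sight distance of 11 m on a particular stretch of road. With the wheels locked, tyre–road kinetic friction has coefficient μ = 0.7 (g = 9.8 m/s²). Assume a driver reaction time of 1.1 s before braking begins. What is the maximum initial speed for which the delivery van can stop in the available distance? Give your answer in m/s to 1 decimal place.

a = μg = 0.7 × 9.8 = 6.860 m/s².
Stopping distance: v·t_r + v²/(2a) = 11 with t_r = 1.1 s and a = 6.860 m/s².
So v² + 15.092 v − 150.92 = 0.
Positive root: v = −a·t_r + √((a·t_r)² + 2a·d) = −7.546 + √(56.942 + 150.92) = 6.8714 m/s.

Maximum speed ≈ 6.9 m/s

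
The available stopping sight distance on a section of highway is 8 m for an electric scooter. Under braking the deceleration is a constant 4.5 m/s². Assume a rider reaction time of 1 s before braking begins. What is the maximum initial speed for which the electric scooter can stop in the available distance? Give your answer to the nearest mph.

Maximum speed ≈ 11 mph

Stopping distance: v·t_r + v²/(2a) = 8 with t_r = 1 s and a = 4.500 m/s².
So v² + 9.000 v − 72.00 = 0.
Positive root: v = −a·t_r + √((a·t_r)² + 2a·d) = −4.500 + √(20.250 + 72.00) = 5.1047 m/s.
5.1047 m/s ÷ 0.44704 = 11.419 mph.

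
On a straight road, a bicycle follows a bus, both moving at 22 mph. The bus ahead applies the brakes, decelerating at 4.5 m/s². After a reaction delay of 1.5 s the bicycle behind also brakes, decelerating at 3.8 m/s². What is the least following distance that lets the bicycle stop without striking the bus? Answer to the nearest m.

Minimum gap ≈ 17 m

22 mph × 0.44704 = 9.8349 m/s.
Leader travels v²/(2a_L) = 96.725 / 9.000 = 10.747 m before stopping.
Follower covers v·t_r = 9.8349 × 1.5 = 14.752 m while reacting, then v²/(2a_F) = 96.725 / 7.600 = 12.727 m while braking, for a total of 14.752 + 12.727 = 27.479 m.
Since a_F ≤ a_L and the follower starts braking later, the follower is never slower than the leader, so the closest approach is when both have stopped.
Minimum gap = 27.479 − 10.747 = 16.732 m.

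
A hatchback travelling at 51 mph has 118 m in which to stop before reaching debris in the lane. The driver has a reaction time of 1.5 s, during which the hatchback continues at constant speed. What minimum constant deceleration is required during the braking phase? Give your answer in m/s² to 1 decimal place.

51 mph × 0.44704 = 22.7990 m/s.
Distance covered during reaction = 22.7990 × 1.5 = 34.198 m.
Distance available for braking: 118 − 34.198 = 83.802 m.
v² = 2a·d ⇒ a = v²/(2d) = 22.7990² / (2 × 83.802) = 519.794 / 167.604 = 3.1013 m/s².

Required deceleration ≈ 3.1 m/s²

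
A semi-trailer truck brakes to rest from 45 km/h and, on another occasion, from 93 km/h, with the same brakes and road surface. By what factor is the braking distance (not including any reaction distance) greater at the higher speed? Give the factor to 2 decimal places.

Factor ≈ 4.27

Braking distance d = v²/(2a), so with a fixed, d ∝ v².
Factor = (93/45)² = 2.0667² = 4.2712.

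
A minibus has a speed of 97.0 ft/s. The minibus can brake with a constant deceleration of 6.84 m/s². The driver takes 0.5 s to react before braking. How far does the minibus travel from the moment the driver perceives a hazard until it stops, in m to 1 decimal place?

Total stopping distance ≈ 78.7 m

97 ft/s × 0.3048 = 29.5656 m/s.
Reaction distance = v·t_r = 29.5656 × 0.5 = 14.783 m.
Braking distance = v²/(2a) = 29.5656² / (2 × 6.840) = 874.125 / 13.680 = 63.898 m.
Total = 14.783 + 63.898 = 78.681 m.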